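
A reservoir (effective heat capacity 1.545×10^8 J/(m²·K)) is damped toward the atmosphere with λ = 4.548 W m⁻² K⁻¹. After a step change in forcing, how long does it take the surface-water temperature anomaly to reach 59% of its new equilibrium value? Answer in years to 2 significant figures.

Areal heat capacity C = 1.545×10^8 J/(m²·K) (given).
τ = C / λ = 1.54×10^8 / 4.548 = 3.40×10^7 s.
Fraction reached: 1 − e^(−t/τ) = 0.59 ⇒ t = −τ ln(1 − 0.59) = τ × 0.892.
t = 3.03×10^7 s = 0.960 years.

0.96 years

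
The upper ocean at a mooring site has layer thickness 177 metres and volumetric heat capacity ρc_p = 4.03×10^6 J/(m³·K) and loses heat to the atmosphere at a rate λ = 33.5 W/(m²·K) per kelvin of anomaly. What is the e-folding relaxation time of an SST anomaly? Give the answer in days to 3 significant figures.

Areal heat capacity C = ρc_p × D = 4.03×10^6 × 177 = 7.13×10^8 J/(m^2 K).
Relaxation time τ = C / λ = 7.13×10^8 / 33.5 = 2.13×10^7 s.
In days: 2.13×10^7 s / (86400 s/day) = 246 days.

246 days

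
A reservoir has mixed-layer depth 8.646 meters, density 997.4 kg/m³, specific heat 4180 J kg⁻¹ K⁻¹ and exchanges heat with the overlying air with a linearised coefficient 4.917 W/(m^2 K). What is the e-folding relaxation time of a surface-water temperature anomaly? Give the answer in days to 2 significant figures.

Areal heat capacity C = ρ c_p D = 997.4 × 4180 × 8.646 = 3.60×10^7 J m⁻² K⁻¹.
Relaxation time τ = C / λ = 3.60×10^7 / 4.917 = 7.33×10^6 s.
In days: 7.33×10^6 s / (86400 s/day) = 84.8 days.

85 days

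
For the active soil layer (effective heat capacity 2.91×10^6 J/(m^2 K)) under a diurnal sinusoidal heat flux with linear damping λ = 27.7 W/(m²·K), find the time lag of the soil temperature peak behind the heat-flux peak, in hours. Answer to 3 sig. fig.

5.50 hours

Areal heat capacity C = 2.91×10^6 J/(m^2 K) (given).
ω = 2π / 86400 s = 7.27×10^-5 s⁻¹.
Phase lag φ = arctan(Cω/λ) = arctan(212/27.7) = 1.44 rad.
Time lag = φ / ω = 1.44 / 7.27×10^-5 = 19800 s = 5.50 hours.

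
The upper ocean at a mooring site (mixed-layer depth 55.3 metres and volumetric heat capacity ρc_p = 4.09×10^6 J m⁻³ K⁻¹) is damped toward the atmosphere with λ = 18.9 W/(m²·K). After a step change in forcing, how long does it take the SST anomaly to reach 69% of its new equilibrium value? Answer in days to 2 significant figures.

160 days

Areal heat capacity C = ρc_p × D = 4.09×10^6 × 55.3 = 2.26×10^8 J m⁻² K⁻¹.
τ = C / λ = 2.26×10^8 / 18.9 = 1.20×10^7 s.
Fraction reached: 1 − e^(−t/τ) = 0.69 ⇒ t = −τ ln(1 − 0.69) = τ × 1.17.
t = 1.40×10^7 s = 162 days.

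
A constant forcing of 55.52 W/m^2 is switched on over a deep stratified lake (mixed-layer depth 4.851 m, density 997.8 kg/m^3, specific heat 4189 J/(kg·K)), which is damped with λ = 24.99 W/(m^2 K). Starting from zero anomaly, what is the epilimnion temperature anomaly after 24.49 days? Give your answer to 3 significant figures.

2.06 K

Areal heat capacity C = ρ c_p D = 997.8 × 4189 × 4.851 = 2.03×10^7 J/(m²·K).
τ = C / λ = 2.03×10^7 / 24.99 = 8.11×10^5 s.
Equilibrium anomaly ΔT_eq = F / λ = 55.52 / 24.99 = 2.22 K.
t = 24.49 days = 2.12×10^6 s, so t/τ = 2.61.
ΔT(t) = ΔT_eq (1 − e^(−t/τ)) = 2.22 × (1 − e^−2.61) = 2.06 K.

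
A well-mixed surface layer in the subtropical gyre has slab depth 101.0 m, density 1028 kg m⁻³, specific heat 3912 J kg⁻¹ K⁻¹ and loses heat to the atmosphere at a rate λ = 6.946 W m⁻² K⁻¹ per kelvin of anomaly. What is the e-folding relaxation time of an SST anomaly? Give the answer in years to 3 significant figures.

1.85 years

Areal heat capacity C = ρ c_p D = 1028 × 3912 × 101.0 = 4.06×10^8 J m⁻² K⁻¹.
Relaxation time τ = C / λ = 4.06×10^8 / 6.946 = 5.85×10^7 s.
In years: 5.85×10^7 s / (3.156×10^7 s/year) = 1.85 years.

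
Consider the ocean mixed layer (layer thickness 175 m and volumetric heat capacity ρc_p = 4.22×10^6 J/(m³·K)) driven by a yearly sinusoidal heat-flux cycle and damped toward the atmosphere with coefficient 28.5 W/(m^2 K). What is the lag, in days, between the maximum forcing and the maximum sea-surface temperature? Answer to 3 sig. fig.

Areal heat capacity C = ρc_p × D = 4.22×10^6 × 175 = 7.38×10^8 J/(m^2 K).
ω = 2π / 3.15×10^7 s = 1.99×10^-7 s⁻¹.
Phase lag φ = arctan(Cω/λ) = arctan(147/28.5) = 1.38 rad.
Time lag = φ / ω = 1.38 / 1.99×10^-7 = 6.92×10^6 s = 80.1 days.

80.1 days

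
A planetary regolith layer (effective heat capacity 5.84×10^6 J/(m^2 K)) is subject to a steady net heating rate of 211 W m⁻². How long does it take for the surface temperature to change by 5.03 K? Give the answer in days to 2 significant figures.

Areal heat capacity C = 5.84×10^6 J/(m^2 K) (given).
Time required: Δt = C ΔT / F = 5.84×10^6 × 5.03 / 211 = 1.39×10^5 s.
In days: 1.39×10^5 s / (86400 s/day) = 1.61 days.

1.6 days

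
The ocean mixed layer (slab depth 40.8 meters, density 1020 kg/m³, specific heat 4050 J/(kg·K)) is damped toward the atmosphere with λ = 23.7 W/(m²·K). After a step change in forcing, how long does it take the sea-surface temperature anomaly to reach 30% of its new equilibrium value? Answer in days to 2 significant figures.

Areal heat capacity C = ρ c_p D = 1020 × 4050 × 40.8 = 1.69×10^8 J/(m²·K).
τ = C / λ = 1.69×10^8 / 23.7 = 7.11×10^6 s.
Fraction reached: 1 − e^(−t/τ) = 0.30 ⇒ t = −τ ln(1 − 0.30) = τ × 0.357.
t = 2.54×10^6 s = 29.4 days.

29 days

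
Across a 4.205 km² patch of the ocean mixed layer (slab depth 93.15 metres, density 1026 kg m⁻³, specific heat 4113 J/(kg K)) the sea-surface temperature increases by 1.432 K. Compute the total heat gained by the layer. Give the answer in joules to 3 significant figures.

Areal heat capacity C = ρ c_p D = 1026 × 4113 × 93.15 = 3.93×10^8 J/(m^2 K).
Heat per unit area: q = C ΔT = 3.93×10^8 × 1.432 = 5.63×10^8 J/m².
Total heat: Q = q × A = 5.63×10^8 × (4.205 × 10⁶ m²) = 2.37×10^15 J.

2.37×10^15 J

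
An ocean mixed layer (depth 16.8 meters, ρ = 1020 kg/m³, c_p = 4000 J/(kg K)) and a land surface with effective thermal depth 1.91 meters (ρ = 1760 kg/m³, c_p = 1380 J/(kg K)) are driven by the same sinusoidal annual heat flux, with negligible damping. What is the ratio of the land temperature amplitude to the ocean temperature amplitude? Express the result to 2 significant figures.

C_ocean = 1020 × 4000 × 16.8 = 6.85×10^7 J/(m²·K).
C_land = 1760 × 1380 × 1.91 = 4.64×10^6 J/(m²·K).
Undamped amplitude ∝ 1/C, so A_land/A_ocean = C_ocean/C_land = 14.8.

15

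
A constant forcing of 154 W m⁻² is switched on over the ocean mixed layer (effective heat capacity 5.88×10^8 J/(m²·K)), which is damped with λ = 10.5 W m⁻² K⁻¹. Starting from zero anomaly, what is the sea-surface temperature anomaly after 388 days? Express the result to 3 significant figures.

Areal heat capacity C = 5.88×10^8 J/(m²·K) (given).
τ = C / λ = 5.88×10^8 / 10.5 = 5.60×10^7 s.
Equilibrium anomaly ΔT_eq = F / λ = 154 / 10.5 = 14.7 K.
t = 388 days = 3.35×10^7 s, so t/τ = 0.599.
ΔT(t) = ΔT_eq (1 − e^(−t/τ)) = 14.7 × (1 − e^−0.599) = 6.61 K.

6.61 K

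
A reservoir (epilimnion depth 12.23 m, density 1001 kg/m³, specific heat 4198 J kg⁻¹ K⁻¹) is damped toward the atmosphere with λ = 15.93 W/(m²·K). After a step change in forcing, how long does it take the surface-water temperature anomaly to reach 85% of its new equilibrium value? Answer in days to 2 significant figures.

71 days

Areal heat capacity C = ρ c_p D = 1001 × 4198 × 12.23 = 5.14×10^7 J m⁻² K⁻¹.
τ = C / λ = 5.14×10^7 / 15.93 = 3.23×10^6 s.
Fraction reached: 1 − e^(−t/τ) = 0.85 ⇒ t = −τ ln(1 − 0.85) = τ × 1.90.
t = 6.12×10^6 s = 70.8 days.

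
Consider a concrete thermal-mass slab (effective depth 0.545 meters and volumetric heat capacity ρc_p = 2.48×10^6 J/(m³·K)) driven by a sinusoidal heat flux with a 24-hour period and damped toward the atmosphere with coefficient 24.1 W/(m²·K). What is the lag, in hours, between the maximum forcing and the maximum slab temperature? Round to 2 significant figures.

5.1 hours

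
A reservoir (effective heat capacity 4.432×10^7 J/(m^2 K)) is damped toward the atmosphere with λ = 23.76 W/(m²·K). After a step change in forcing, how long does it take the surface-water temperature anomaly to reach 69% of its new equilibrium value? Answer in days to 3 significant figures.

25.3 days

Areal heat capacity C = 4.432×10^7 J/(m^2 K) (given).
τ = C / λ = 4.43×10^7 / 23.76 = 1.87×10^6 s.
Fraction reached: 1 − e^(−t/τ) = 0.69 ⇒ t = −τ ln(1 − 0.69) = τ × 1.17.
t = 2.18×10^6 s = 25.3 days.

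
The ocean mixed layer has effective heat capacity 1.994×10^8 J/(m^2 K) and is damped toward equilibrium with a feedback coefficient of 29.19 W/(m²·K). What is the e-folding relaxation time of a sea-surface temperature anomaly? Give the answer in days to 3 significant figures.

Areal heat capacity C = 1.994×10^8 J/(m^2 K) (given).
Relaxation time τ = C / λ = 1.99×10^8 / 29.19 = 6.83×10^6 s.
In days: 6.83×10^6 s / (86400 s/day) = 79.1 days.

79.1 days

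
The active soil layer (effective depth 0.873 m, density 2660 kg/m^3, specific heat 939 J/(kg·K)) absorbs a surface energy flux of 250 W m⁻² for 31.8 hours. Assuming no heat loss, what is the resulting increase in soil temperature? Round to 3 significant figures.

Areal heat capacity C = ρ c_p D = 2660 × 939 × 0.873 = 2.18×10^6 J/(m^2 K).
Net heat input Q = F Δt = 250 × (31.8 hours × 3600 s/hour) = 2.86×10^7 J/m².
ΔT = Q / C = 2.86×10^7 / 2.18×10^6 = 13.1 K.

13.1 K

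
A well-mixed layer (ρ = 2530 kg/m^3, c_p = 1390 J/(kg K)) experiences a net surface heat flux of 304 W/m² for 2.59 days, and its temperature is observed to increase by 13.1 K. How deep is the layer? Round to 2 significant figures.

Heat input Q = F Δt = 304 × 2.24×10^5 s = 6.80×10^7 J/m².
Required areal heat capacity C = Q / ΔT = 5.19×10^6 J/(m²·K).
Depth D = C / (ρ c_p) = 5.19×10^6 / (2530 × 1390) = 1.48 m.

1.5 m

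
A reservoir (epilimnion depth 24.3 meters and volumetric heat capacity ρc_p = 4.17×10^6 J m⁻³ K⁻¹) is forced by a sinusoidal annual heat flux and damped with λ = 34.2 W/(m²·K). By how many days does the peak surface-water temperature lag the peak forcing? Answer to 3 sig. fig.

31.0 days

Areal heat capacity C = ρc_p × D = 4.17×10^6 × 24.3 = 1.01×10^8 J/(m²·K).
ω = 2π / 3.15×10^7 s = 1.99×10^-7 s⁻¹.
Phase lag φ = arctan(Cω/λ) = arctan(20.2/34.2) = 0.533 rad.
Time lag = φ / ω = 0.533 / 1.99×10^-7 = 2.68×10^6 s = 31.0 days.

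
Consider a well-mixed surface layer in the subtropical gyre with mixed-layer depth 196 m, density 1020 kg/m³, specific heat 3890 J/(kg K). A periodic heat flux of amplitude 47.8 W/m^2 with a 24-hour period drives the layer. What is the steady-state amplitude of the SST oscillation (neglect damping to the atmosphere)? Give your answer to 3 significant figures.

Areal heat capacity C = ρ c_p D = 1020 × 3890 × 196 = 7.78×10^8 J m⁻² K⁻¹.
Angular frequency ω = 2π / T = 2π / 86400 s = 7.27×10^-5 s⁻¹.
Cω = 7.78×10^8 × 7.27×10^-5 = 56600 W/(m²·K).
Amplitude A = F₀ / (Cω) = 47.8 / 56600 = 8.45×10^-4 K.

8.45×10^-4 K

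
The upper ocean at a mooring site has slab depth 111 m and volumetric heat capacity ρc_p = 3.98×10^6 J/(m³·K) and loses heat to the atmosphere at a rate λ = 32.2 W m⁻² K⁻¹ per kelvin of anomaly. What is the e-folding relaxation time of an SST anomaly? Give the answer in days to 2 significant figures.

160 days

Areal heat capacity C = ρc_p × D = 3.98×10^6 × 111 = 4.42×10^8 J/(m^2 K).
Relaxation time τ = C / λ = 4.42×10^8 / 32.2 = 1.37×10^7 s.
In days: 1.37×10^7 s / (86400 s/day) = 159 days.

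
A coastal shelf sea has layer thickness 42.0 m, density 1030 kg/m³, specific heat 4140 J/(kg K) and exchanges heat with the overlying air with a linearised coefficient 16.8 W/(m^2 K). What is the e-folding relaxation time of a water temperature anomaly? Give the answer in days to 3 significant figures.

Areal heat capacity C = ρ c_p D = 1030 × 4140 × 42.0 = 1.79×10^8 J/(m²·K).
Relaxation time τ = C / λ = 1.79×10^8 / 16.8 = 1.07×10^7 s.
In days: 1.07×10^7 s / (86400 s/day) = 123 days.

123 days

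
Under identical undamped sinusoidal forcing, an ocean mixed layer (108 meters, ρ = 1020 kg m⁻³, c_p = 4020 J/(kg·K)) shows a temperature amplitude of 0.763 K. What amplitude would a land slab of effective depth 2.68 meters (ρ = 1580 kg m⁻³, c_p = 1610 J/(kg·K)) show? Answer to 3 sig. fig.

C_ocean = 4.43×10^8 J/(m²·K); C_land = 6.82×10^6 J/(m²·K).
A ∝ 1/C ⇒ A_land = A_ocean × C_ocean/C_land = 0.763 × 65.0 = 49.6 K.

49.6 K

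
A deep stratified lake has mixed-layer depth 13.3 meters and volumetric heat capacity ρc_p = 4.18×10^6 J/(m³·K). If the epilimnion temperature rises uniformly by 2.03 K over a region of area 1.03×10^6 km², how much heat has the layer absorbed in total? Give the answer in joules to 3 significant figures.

Areal heat capacity C = ρc_p × D = 4.18×10^6 × 13.3 = 5.56×10^7 J/(m²·K).
Heat per unit area: q = C ΔT = 5.56×10^7 × 2.03 = 1.13×10^8 J/m².
Total heat: Q = q × A = 1.13×10^8 × (1.03×10^6 × 10⁶ m²) = 1.16×10^20 J.

1.16×10^20 J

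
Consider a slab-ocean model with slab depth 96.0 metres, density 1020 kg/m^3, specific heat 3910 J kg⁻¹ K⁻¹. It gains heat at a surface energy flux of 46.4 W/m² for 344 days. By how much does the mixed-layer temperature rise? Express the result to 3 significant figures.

3.60 K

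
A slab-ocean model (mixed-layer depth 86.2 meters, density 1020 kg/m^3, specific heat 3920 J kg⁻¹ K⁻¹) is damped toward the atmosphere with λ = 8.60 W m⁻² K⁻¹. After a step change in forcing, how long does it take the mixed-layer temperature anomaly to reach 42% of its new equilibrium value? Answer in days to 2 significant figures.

250 days

Areal heat capacity C = ρ c_p D = 1020 × 3920 × 86.2 = 3.45×10^8 J m⁻² K⁻¹.
τ = C / λ = 3.45×10^8 / 8.60 = 4.01×10^7 s.
Fraction reached: 1 − e^(−t/τ) = 0.42 ⇒ t = −τ ln(1 − 0.42) = τ × 0.545.
t = 2.18×10^7 s = 253 days.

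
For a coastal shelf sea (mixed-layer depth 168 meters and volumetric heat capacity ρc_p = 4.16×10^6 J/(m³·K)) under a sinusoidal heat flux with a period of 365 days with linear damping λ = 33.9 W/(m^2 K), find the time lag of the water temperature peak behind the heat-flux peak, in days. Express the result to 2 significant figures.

Areal heat capacity C = ρc_p × D = 4.16×10^6 × 168 = 6.99×10^8 J/(m^2 K).
ω = 2π / 3.15×10^7 s = 1.99×10^-7 s⁻¹.
Phase lag φ = arctan(Cω/λ) = arctan(139/33.9) = 1.33 rad.
Time lag = φ / ω = 1.33 / 1.99×10^-7 = 6.69×10^6 s = 77.4 days.

77 days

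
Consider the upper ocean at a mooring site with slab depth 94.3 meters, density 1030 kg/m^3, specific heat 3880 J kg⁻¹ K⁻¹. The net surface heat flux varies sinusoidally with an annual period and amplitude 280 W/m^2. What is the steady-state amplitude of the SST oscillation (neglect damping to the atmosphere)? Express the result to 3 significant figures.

Areal heat capacity C = ρ c_p D = 1030 × 3880 × 94.3 = 3.77×10^8 J/(m²·K).
Angular frequency ω = 2π / T = 2π / 3.15×10^7 s = 1.99×10^-7 s⁻¹.
Cω = 3.77×10^8 × 1.99×10^-7 = 75.1 W/(m²·K).
Amplitude A = F₀ / (Cω) = 280 / 75.1 = 3.73 K.

3.73 K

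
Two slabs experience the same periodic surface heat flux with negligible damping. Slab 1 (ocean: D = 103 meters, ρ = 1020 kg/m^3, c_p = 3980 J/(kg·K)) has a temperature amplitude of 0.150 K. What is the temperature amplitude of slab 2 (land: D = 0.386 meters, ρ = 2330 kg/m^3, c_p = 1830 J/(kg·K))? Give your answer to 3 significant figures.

38.1 K

C_ocean = 4.18×10^8 J/(m²·K); C_land = 1.65×10^6 J/(m²·K).
A ∝ 1/C ⇒ A_land = A_ocean × C_ocean/C_land = 0.150 × 254 = 38.1 K.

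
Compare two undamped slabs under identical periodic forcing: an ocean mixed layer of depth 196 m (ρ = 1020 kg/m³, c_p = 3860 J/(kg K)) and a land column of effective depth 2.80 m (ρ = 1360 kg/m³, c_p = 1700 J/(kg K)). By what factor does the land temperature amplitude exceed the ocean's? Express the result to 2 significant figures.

C_ocean = 1020 × 3860 × 196 = 7.72×10^8 J/(m²·K).
C_land = 1360 × 1700 × 2.80 = 6.47×10^6 J/(m²·K).
Undamped amplitude ∝ 1/C, so A_land/A_ocean = C_ocean/C_land = 119.

120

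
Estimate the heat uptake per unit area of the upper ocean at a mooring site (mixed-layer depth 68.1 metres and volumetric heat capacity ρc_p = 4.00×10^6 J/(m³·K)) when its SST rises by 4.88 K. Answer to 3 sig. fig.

1.33×10^9

Areal heat capacity C = ρc_p × D = 4.00×10^6 × 68.1 = 2.72×10^8 J/(m^2 K).
ΔQ = C ΔT = 2.72×10^8 × 4.88 = 1.33×10^9 J/m².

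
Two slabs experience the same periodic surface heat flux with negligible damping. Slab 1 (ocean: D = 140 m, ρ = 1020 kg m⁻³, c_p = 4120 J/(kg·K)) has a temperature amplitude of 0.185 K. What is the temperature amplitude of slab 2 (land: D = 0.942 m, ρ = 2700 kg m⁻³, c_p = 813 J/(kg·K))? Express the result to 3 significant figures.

52.6 K

C_ocean = 5.88×10^8 J/(m²·K); C_land = 2.07×10^6 J/(m²·K).
A ∝ 1/C ⇒ A_land = A_ocean × C_ocean/C_land = 0.185 × 285 = 52.6 K.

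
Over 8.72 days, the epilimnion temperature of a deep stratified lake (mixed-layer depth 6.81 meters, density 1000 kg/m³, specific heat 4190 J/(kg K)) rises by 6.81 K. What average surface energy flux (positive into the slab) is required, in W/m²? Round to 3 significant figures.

258

Areal heat capacity C = ρ c_p D = 1000 × 4190 × 6.81 = 2.85×10^7 J m⁻² K⁻¹.
Required heat per unit area: Q = C ΔT = 2.85×10^7 × 6.81 = 1.94×10^8 J/m².
Flux F = Q / Δt = 1.94×10^8 / 7.53×10^5 s = 258 W/m².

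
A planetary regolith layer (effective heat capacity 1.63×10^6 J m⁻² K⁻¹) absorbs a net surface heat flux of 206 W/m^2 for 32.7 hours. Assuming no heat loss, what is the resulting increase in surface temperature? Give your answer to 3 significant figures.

14.9 K

Areal heat capacity C = 1.63×10^6 J m⁻² K⁻¹ (given).
Net heat input Q = F Δt = 206 × (32.7 hours × 3600 s/hour) = 2.43×10^7 J/m².
ΔT = Q / C = 2.43×10^7 / 1.63×10^6 = 14.9 K.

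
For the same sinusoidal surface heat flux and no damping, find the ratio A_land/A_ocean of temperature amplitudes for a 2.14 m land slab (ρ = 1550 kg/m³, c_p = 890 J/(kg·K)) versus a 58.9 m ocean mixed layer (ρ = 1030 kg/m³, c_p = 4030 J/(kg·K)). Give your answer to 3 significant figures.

82.8

C_ocean = 1030 × 4030 × 58.9 = 2.44×10^8 J/(m²·K).
C_land = 1550 × 890 × 2.14 = 2.95×10^6 J/(m²·K).
Undamped amplitude ∝ 1/C, so A_land/A_ocean = C_ocean/C_land = 82.8.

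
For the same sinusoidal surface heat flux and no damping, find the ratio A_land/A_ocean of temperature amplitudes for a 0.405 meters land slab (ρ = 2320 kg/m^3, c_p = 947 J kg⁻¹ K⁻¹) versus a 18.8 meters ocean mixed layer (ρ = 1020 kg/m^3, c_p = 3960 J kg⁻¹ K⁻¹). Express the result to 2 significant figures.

C_ocean = 1020 × 3960 × 18.8 = 7.59×10^7 J/(m²·K).
C_land = 2320 × 947 × 0.405 = 8.90×10^5 J/(m²·K).
Undamped amplitude ∝ 1/C, so A_land/A_ocean = C_ocean/C_land = 85.3.

85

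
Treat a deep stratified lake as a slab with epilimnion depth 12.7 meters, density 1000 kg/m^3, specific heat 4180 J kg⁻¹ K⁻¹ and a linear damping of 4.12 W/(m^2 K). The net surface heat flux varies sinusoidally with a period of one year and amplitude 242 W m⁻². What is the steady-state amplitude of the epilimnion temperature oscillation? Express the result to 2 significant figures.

21 K

Areal heat capacity C = ρ c_p D = 1000 × 4180 × 12.7 = 5.31×10^7 J m⁻² K⁻¹.
Angular frequency ω = 2π / T = 2π / 3.15×10^7 s = 1.99×10^-7 s⁻¹.
√((Cω)² + λ²) = √((10.6)² + 4.12²) = 11.4 W/(m²·K).
Amplitude A = F₀ / √((Cω)²+λ²) = 242 / 11.4 = 21.3 K.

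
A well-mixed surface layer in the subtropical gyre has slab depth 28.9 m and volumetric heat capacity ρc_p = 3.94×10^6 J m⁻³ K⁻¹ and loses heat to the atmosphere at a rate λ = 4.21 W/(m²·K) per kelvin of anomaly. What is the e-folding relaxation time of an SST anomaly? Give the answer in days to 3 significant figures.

313 days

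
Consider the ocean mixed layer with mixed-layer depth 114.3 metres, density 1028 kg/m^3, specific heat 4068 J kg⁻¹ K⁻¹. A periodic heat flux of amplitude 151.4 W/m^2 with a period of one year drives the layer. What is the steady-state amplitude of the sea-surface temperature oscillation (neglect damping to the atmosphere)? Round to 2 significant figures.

Areal heat capacity C = ρ c_p D = 1028 × 4068 × 114.3 = 4.78×10^8 J/(m²·K).
Angular frequency ω = 2π / T = 2π / 3.15×10^7 s = 1.99×10^-7 s⁻¹.
Cω = 4.78×10^8 × 1.99×10^-7 = 95.2 W/(m²·K).
Amplitude A = F₀ / (Cω) = 151.4 / 95.2 = 1.59 K.

1.6 K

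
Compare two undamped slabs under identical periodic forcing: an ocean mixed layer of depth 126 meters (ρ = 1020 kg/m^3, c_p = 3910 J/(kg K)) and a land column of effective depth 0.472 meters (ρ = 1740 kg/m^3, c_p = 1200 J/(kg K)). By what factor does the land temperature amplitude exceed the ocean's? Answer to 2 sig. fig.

510

C_ocean = 1020 × 3910 × 126 = 5.03×10^8 J/(m²·K).
C_land = 1740 × 1200 × 0.472 = 9.86×10^5 J/(m²·K).
Undamped amplitude ∝ 1/C, so A_land/A_ocean = C_ocean/C_land = 510.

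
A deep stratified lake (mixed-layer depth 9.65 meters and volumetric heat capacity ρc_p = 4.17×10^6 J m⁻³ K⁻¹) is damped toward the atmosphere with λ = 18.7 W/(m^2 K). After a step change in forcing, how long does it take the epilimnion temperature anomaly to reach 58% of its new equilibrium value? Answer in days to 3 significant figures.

Areal heat capacity C = ρc_p × D = 4.17×10^6 × 9.65 = 4.02×10^7 J/(m²·K).
τ = C / λ = 4.02×10^7 / 18.7 = 2.15×10^6 s.
Fraction reached: 1 − e^(−t/τ) = 0.58 ⇒ t = −τ ln(1 − 0.58) = τ × 0.868.
t = 1.87×10^6 s = 21.6 days.

21.6 days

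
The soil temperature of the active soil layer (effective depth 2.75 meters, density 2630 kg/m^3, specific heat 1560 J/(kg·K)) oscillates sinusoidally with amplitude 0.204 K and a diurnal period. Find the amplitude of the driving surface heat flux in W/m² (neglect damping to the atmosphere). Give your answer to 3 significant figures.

Areal heat capacity C = ρ c_p D = 2630 × 1560 × 2.75 = 1.13×10^7 J m⁻² K⁻¹.
ω = 2π / 86400 s = 7.27×10^-5 s⁻¹.
Cω = 1.13×10^7 × 7.27×10^-5 = 821 W/(m²·K).
F₀ = A × Cω = 0.204 × 821 = 167 W/m².

167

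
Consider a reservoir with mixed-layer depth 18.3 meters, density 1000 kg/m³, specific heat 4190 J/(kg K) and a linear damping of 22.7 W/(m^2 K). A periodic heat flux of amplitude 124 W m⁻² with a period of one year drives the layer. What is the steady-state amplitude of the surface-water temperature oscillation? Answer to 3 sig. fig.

4.53 K

Areal heat capacity C = ρ c_p D = 1000 × 4190 × 18.3 = 7.67×10^7 J m⁻² K⁻¹.
Angular frequency ω = 2π / T = 2π / 3.15×10^7 s = 1.99×10^-7 s⁻¹.
√((Cω)² + λ²) = √((15.3)² + 22.7²) = 27.4 W/(m²·K).
Amplitude A = F₀ / √((Cω)²+λ²) = 124 / 27.4 = 4.53 K.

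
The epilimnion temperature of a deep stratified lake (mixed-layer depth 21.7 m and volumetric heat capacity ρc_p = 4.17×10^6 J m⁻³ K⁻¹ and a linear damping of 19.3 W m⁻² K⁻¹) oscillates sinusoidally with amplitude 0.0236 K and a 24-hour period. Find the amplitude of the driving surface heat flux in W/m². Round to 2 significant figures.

160

Areal heat capacity C = ρc_p × D = 4.17×10^6 × 21.7 = 9.05×10^7 J/(m^2 K).
ω = 2π / 86400 s = 7.27×10^-5 s⁻¹.
√((Cω)² + λ²) = √((6580)² + 19.3²) = 6580 W/(m²·K).
F₀ = A × √((Cω)²+λ²) = 0.0236 × 6580 = 155 W/m².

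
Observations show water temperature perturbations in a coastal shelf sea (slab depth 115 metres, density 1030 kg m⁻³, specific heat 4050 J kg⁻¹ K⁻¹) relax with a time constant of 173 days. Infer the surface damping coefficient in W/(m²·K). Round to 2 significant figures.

Areal heat capacity C = ρ c_p D = 1030 × 4050 × 115 = 4.80×10^8 J/(m²·K).
τ = 173 days = 1.49×10^7 s.
λ = C / τ = 4.80×10^8 / 1.49×10^7 = 32.1 W/(m²·K).

32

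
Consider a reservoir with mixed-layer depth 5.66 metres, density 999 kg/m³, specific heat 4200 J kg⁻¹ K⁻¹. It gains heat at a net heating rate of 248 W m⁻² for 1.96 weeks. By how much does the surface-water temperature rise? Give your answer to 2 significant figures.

12 K

Areal heat capacity C = ρ c_p D = 999 × 4200 × 5.66 = 2.37×10^7 J/(m^2 K).
Net heat input Q = F Δt = 248 × (1.96 weeks × 6.048×10^5 s/week) = 2.94×10^8 J/m².
ΔT = Q / C = 2.94×10^8 / 2.37×10^7 = 12.4 K.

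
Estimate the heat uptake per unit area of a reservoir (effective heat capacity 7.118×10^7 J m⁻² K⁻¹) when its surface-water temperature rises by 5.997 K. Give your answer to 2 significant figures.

Areal heat capacity C = 7.118×10^7 J m⁻² K⁻¹ (given).
ΔQ = C ΔT = 7.12×10^7 × 5.997 = 4.27×10^8 J/m².

4.3×10^8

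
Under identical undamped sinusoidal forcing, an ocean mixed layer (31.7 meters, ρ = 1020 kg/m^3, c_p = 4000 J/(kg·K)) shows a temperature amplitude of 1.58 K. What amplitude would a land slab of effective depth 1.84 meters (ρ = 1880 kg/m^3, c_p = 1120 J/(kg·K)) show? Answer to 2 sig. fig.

53 K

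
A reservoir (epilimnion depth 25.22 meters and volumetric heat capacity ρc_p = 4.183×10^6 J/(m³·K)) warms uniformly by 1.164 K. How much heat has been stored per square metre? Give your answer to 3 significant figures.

1.23×10^8

Areal heat capacity C = ρc_p × D = 4.183×10^6 × 25.22 = 1.05×10^8 J m⁻² K⁻¹.
ΔQ = C ΔT = 1.05×10^8 × 1.164 = 1.23×10^8 J/m².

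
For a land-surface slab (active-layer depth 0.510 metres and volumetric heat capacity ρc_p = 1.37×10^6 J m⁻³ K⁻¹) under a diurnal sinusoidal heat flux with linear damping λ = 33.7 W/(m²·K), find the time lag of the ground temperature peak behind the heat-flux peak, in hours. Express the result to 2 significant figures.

Areal heat capacity C = ρc_p × D = 1.37×10^6 × 0.510 = 6.99×10^5 J/(m²·K).
ω = 2π / 86400 s = 7.27×10^-5 s⁻¹.
Phase lag φ = arctan(Cω/λ) = arctan(50.8/33.7) = 0.985 rad.
Time lag = φ / ω = 0.985 / 7.27×10^-5 = 13500 s = 3.76 hours.

3.8 hours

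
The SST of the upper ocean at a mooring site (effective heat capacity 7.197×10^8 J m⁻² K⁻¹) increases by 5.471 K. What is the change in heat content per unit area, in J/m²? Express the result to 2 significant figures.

3.9×10^9

Areal heat capacity C = 7.197×10^8 J m⁻² K⁻¹ (given).
ΔQ = C ΔT = 7.20×10^8 × 5.471 = 3.94×10^9 J/m².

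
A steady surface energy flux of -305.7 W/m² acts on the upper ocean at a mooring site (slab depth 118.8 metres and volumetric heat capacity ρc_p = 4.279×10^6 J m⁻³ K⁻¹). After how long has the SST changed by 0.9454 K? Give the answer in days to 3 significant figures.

Areal heat capacity C = ρc_p × D = 4.279×10^6 × 118.8 = 5.08×10^8 J/(m^2 K).
Time required: Δt = C ΔT / F = 5.08×10^8 × -0.9454 / -305.7 = 1.57×10^6 s.
In days: 1.57×10^6 s / (86400 s/day) = 18.2 days.

18.2 days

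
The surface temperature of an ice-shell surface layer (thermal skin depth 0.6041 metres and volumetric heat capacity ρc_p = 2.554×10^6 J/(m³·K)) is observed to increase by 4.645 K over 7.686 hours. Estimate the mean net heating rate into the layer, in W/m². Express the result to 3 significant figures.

Areal heat capacity C = ρc_p × D = 2.554×10^6 × 0.6041 = 1.54×10^6 J/(m²·K).
Required heat per unit area: Q = C ΔT = 1.54×10^6 × 4.645 = 7.17×10^6 J/m².
Flux F = Q / Δt = 7.17×10^6 / 27700 s = 259 W/m².

259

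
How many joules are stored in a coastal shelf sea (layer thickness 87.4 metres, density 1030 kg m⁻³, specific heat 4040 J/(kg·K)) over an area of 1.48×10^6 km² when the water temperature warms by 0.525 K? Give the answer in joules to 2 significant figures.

Areal heat capacity C = ρ c_p D = 1030 × 4040 × 87.4 = 3.64×10^8 J/(m^2 K).
Heat per unit area: q = C ΔT = 3.64×10^8 × 0.525 = 1.91×10^8 J/m².
Total heat: Q = q × A = 1.91×10^8 × (1.48×10^6 × 10⁶ m²) = 2.83×10^20 J.

2.8×10^20 J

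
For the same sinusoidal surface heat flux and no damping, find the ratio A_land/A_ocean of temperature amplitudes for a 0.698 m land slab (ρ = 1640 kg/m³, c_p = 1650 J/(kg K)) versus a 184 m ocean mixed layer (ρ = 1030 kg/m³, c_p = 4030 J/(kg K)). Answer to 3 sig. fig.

C_ocean = 1030 × 4030 × 184 = 7.64×10^8 J/(m²·K).
C_land = 1640 × 1650 × 0.698 = 1.89×10^6 J/(m²·K).
Undamped amplitude ∝ 1/C, so A_land/A_ocean = C_ocean/C_land = 404.

404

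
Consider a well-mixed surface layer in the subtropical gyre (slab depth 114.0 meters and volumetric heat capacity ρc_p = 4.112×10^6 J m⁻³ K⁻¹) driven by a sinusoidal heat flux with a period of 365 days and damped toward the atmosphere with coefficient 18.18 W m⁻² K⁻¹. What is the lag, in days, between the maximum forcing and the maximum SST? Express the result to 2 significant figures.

Areal heat capacity C = ρc_p × D = 4.112×10^6 × 114.0 = 4.69×10^8 J/(m^2 K).
ω = 2π / 3.15×10^7 s = 1.99×10^-7 s⁻¹.
Phase lag φ = arctan(Cω/λ) = arctan(93.4/18.18) = 1.38 rad.
Time lag = φ / ω = 1.38 / 1.99×10^-7 = 6.92×10^6 s = 80.1 days.

80 days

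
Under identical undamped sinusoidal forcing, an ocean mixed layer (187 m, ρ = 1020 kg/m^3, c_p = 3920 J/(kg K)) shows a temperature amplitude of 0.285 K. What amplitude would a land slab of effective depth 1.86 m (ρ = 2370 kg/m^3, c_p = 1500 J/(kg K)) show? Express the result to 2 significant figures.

32 K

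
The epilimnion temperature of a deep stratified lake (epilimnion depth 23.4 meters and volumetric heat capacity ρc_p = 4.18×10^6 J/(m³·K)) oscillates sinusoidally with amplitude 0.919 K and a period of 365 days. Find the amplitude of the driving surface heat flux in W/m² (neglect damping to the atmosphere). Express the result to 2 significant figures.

Areal heat capacity C = ρc_p × D = 4.18×10^6 × 23.4 = 9.78×10^7 J m⁻² K⁻¹.
ω = 2π / 3.15×10^7 s = 1.99×10^-7 s⁻¹.
Cω = 9.78×10^7 × 1.99×10^-7 = 19.5 W/(m²·K).
F₀ = A × Cω = 0.919 × 19.5 = 17.9 W/m².

18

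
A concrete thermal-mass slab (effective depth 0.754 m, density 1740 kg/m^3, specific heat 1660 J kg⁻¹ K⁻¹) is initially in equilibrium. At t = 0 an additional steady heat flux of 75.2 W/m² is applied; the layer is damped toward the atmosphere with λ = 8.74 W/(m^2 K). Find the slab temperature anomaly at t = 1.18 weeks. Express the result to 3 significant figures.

Areal heat capacity C = ρ c_p D = 1740 × 1660 × 0.754 = 2.18×10^6 J/(m^2 K).
τ = C / λ = 2.18×10^6 / 8.74 = 2.49×10^5 s.
Equilibrium anomaly ΔT_eq = F / λ = 75.2 / 8.74 = 8.60 K.
t = 1.18 weeks = 7.14×10^5 s, so t/τ = 2.86.
ΔT(t) = ΔT_eq (1 − e^(−t/τ)) = 8.60 × (1 − e^−2.86) = 8.11 K.

8.11 K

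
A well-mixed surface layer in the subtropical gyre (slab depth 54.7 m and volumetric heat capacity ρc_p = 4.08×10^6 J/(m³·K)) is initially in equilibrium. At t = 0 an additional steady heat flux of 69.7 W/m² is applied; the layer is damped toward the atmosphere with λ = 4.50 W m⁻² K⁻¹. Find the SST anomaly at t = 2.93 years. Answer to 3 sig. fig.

Areal heat capacity C = ρc_p × D = 4.08×10^6 × 54.7 = 2.23×10^8 J/(m^2 K).
τ = C / λ = 2.23×10^8 / 4.50 = 4.96×10^7 s.
Equilibrium anomaly ΔT_eq = F / λ = 69.7 / 4.50 = 15.5 K.
t = 2.93 years = 9.25×10^7 s, so t/τ = 1.86.
ΔT(t) = ΔT_eq (1 − e^(−t/τ)) = 15.5 × (1 − e^−1.86) = 13.1 K.

13.1 K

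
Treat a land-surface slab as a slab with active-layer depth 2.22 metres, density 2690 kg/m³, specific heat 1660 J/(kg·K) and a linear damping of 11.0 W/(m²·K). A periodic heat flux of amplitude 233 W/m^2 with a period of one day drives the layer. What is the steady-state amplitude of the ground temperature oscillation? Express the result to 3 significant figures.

0.323 K

Areal heat capacity C = ρ c_p D = 2690 × 1660 × 2.22 = 9.91×10^6 J/(m^2 K).
Angular frequency ω = 2π / T = 2π / 86400 s = 7.27×10^-5 s⁻¹.
√((Cω)² + λ²) = √((721)² + 11.0²) = 721 W/(m²·K).
Amplitude A = F₀ / √((Cω)²+λ²) = 233 / 721 = 0.323 K.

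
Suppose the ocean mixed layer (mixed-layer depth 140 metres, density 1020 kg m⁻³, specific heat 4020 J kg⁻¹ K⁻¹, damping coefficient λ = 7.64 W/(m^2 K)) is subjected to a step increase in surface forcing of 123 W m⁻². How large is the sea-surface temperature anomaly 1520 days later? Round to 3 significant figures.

Areal heat capacity C = ρ c_p D = 1020 × 4020 × 140 = 5.74×10^8 J/(m^2 K).
τ = C / λ = 5.74×10^8 / 7.64 = 7.51×10^7 s.
Equilibrium anomaly ΔT_eq = F / λ = 123 / 7.64 = 16.1 K.
t = 1520 days = 1.31×10^8 s, so t/τ = 1.75.
ΔT(t) = ΔT_eq (1 − e^(−t/τ)) = 16.1 × (1 − e^−1.75) = 13.3 K.

13.3 K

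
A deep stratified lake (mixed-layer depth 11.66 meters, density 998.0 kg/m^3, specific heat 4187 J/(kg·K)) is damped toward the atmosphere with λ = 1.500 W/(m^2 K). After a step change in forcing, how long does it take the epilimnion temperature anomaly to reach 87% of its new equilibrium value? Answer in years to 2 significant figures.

Areal heat capacity C = ρ c_p D = 998.0 × 4187 × 11.66 = 4.87×10^7 J/(m^2 K).
τ = C / λ = 4.87×10^7 / 1.500 = 3.25×10^7 s.
Fraction reached: 1 − e^(−t/τ) = 0.87 ⇒ t = −τ ln(1 − 0.87) = τ × 2.04.
t = 6.63×10^7 s = 2.10 years.

2.1 years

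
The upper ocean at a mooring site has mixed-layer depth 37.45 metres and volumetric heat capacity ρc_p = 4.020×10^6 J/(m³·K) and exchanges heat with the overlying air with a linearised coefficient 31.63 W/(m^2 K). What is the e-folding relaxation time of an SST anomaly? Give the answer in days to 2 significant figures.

Areal heat capacity C = ρc_p × D = 4.020×10^6 × 37.45 = 1.51×10^8 J m⁻² K⁻¹.
Relaxation time τ = C / λ = 1.51×10^8 / 31.63 = 4.76×10^6 s.
In days: 4.76×10^6 s / (86400 s/day) = 55.1 days.

55 days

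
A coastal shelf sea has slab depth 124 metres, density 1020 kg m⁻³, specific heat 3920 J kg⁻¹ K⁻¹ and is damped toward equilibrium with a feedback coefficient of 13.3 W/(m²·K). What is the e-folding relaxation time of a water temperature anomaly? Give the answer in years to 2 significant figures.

Areal heat capacity C = ρ c_p D = 1020 × 3920 × 124 = 4.96×10^8 J/(m^2 K).
Relaxation time τ = C / λ = 4.96×10^8 / 13.3 = 3.73×10^7 s.
In years: 3.73×10^7 s / (3.156×10^7 s/year) = 1.18 years.

1.2 years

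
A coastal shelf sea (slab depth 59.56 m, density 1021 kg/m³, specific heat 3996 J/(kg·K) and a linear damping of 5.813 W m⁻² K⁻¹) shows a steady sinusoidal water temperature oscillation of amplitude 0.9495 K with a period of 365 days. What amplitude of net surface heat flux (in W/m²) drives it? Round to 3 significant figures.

46.3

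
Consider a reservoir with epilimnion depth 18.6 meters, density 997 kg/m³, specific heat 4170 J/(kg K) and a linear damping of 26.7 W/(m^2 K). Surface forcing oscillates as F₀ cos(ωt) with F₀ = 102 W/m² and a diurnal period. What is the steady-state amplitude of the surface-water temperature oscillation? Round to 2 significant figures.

0.018 K

Areal heat capacity C = ρ c_p D = 997 × 4170 × 18.6 = 7.73×10^7 J m⁻² K⁻¹.
Angular frequency ω = 2π / T = 2π / 86400 s = 7.27×10^-5 s⁻¹.
√((Cω)² + λ²) = √((5620)² + 26.7²) = 5620 W/(m²·K).
Amplitude A = F₀ / √((Cω)²+λ²) = 102 / 5620 = 0.0181 K.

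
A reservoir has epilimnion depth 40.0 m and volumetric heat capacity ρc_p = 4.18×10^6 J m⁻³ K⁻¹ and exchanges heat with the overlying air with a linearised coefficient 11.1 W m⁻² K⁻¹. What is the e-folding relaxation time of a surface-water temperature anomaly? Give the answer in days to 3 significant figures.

174 days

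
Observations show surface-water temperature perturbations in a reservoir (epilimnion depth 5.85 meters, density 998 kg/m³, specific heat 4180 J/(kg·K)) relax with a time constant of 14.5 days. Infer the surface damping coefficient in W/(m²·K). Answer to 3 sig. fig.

19.5

Areal heat capacity C = ρ c_p D = 998 × 4180 × 5.85 = 2.44×10^7 J/(m^2 K).
τ = 14.5 days = 1.25×10^6 s.
λ = C / τ = 2.44×10^7 / 1.25×10^6 = 19.5 W/(m²·K).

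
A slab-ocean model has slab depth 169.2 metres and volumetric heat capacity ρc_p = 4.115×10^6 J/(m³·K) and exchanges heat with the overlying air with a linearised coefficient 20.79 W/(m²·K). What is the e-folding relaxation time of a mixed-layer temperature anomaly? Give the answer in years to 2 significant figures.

1.1 years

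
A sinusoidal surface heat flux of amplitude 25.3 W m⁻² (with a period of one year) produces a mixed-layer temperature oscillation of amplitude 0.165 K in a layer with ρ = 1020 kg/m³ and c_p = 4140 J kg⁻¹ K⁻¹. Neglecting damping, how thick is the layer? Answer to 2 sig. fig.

ω = 2π / 3.15×10^7 s = 1.99×10^-7 s⁻¹.
Required C = F₀ / (A ω) = 25.3 / (0.165 × 1.99×10^-7) = 7.70×10^8 J/(m²·K).
D = C / (ρ c_p) = 7.70×10^8 / (1020 × 4140) = 182 m.

180 m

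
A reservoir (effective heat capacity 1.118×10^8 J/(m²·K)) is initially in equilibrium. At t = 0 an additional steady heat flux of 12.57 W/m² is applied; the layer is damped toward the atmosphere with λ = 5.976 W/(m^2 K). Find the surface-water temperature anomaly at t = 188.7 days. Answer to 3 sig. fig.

Areal heat capacity C = 1.118×10^8 J/(m²·K) (given).
τ = C / λ = 1.12×10^8 / 5.976 = 1.87×10^7 s.
Equilibrium anomaly ΔT_eq = F / λ = 12.57 / 5.976 = 2.10 K.
t = 188.7 days = 1.63×10^7 s, so t/τ = 0.871.
ΔT(t) = ΔT_eq (1 − e^(−t/τ)) = 2.10 × (1 − e^−0.871) = 1.22 K.

1.22 K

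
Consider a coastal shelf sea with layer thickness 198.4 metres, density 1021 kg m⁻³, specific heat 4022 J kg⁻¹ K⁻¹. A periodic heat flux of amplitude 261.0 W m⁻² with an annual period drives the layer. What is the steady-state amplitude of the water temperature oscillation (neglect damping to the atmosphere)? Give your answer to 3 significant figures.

1.61 K

Areal heat capacity C = ρ c_p D = 1021 × 4022 × 198.4 = 8.15×10^8 J/(m^2 K).
Angular frequency ω = 2π / T = 2π / 3.15×10^7 s = 1.99×10^-7 s⁻¹.
Cω = 8.15×10^8 × 1.99×10^-7 = 162 W/(m²·K).
Amplitude A = F₀ / (Cω) = 261.0 / 162 = 1.61 K.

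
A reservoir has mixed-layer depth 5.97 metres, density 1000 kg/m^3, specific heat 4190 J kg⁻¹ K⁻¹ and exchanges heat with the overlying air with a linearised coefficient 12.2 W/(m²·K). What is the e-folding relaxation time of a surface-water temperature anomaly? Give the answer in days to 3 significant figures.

Areal heat capacity C = ρ c_p D = 1000 × 4190 × 5.97 = 2.50×10^7 J m⁻² K⁻¹.
Relaxation time τ = C / λ = 2.50×10^7 / 12.2 = 2.05×10^6 s.
In days: 2.05×10^6 s / (86400 s/day) = 23.7 days.

23.7 days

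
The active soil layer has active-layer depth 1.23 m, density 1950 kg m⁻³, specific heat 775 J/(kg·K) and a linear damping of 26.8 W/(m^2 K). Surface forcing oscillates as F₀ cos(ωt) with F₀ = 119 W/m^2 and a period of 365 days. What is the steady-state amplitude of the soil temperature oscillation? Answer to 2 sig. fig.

4.4 K

Areal heat capacity C = ρ c_p D = 1950 × 775 × 1.23 = 1.86×10^6 J/(m²·K).
Angular frequency ω = 2π / T = 2π / 3.15×10^7 s = 1.99×10^-7 s⁻¹.
√((Cω)² + λ²) = √((0.370)² + 26.8²) = 26.8 W/(m²·K).
Amplitude A = F₀ / √((Cω)²+λ²) = 119 / 26.8 = 4.44 K.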